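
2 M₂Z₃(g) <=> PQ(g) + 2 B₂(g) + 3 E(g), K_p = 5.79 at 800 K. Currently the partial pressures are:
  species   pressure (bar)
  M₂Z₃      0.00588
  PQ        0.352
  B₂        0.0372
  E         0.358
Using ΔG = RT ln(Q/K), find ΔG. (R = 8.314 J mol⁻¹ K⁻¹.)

ΔG = -14.6 kJ/mol

Q_p = P(PQ)·P(B₂)²·P(E)³ / P(M₂Z₃)² = (0.352)·(0.0372)²·(0.358)³ / (0.00588)² = 0.646
ΔG = RT ln(Q_p/K_p) = (8.314 J mol⁻¹ K⁻¹)(800 K) × ln(0.646/5.79)
   = (6.651 kJ/mol)(-2.193) = -14.6 kJ/mol
ΔG < 0, so the forward reaction is spontaneous (proceeds forward).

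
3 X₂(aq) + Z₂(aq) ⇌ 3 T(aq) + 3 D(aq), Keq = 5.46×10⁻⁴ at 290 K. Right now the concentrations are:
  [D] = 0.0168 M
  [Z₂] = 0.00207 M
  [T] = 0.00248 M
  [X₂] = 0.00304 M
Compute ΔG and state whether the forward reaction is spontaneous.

Q = [T]³·[D]³ / ([X₂]³·[Z₂]) = (0.00248)³·(0.0168)³ / ((0.00304)³·(0.00207)) = 0.00124
ΔG = RT ln(Q/Keq) = (8.314 J mol⁻¹ K⁻¹)(290 K) × ln(0.00124/5.46×10⁻⁴)
   = (2.411 kJ/mol)(0.8202) = 1.98 kJ/mol
ΔG > 0, so the forward reaction is non-spontaneous (proceeds in reverse).

ΔG = 1.98 kJ/mol; the forward reaction is non-spontaneous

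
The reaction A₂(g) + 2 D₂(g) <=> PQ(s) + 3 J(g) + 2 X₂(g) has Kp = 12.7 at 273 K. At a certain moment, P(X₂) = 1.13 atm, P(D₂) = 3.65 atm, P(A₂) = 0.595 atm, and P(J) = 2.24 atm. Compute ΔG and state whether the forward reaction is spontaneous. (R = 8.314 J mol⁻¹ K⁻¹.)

(PQ is a pure solid — omitted from Qp.)
Qp = P(J)³·P(X₂)² / (P(A₂)·P(D₂)²) = (2.24)³·(1.13)² / ((0.595)·(3.65)²) = 1.81
ΔG = RT ln(Qp/Kp) = (8.314 J mol⁻¹ K⁻¹)(273 K) × ln(1.81/12.7)
   = (2.270 kJ/mol)(-1.948) = -4.42 kJ/mol
ΔG < 0, so the forward reaction is spontaneous (proceeds forward).

ΔG = -4.42 kJ/mol; the forward reaction is spontaneous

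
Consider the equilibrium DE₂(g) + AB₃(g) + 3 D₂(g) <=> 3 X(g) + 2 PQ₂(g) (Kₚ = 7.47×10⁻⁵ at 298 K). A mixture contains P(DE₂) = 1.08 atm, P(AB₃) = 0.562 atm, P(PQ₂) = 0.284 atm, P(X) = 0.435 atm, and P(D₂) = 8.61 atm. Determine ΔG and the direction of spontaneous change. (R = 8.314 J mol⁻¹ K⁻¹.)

ΔG = -3.65 kJ/mol; the forward reaction is spontaneous

Qₚ = P(X)³·P(PQ₂)² / (P(DE₂)·P(AB₃)·P(D₂)³) = (0.435)³·(0.284)² / ((1.08)·(0.562)·(8.61)³) = 1.71×10⁻⁵
ΔG = RT ln(Qₚ/Kₚ) = (8.314 J mol⁻¹ K⁻¹)(298 K) × ln(1.71×10⁻⁵/7.47×10⁻⁵)
   = (2.478 kJ/mol)(-1.474) = -3.65 kJ/mol
ΔG < 0, so the forward reaction is spontaneous (proceeds forward).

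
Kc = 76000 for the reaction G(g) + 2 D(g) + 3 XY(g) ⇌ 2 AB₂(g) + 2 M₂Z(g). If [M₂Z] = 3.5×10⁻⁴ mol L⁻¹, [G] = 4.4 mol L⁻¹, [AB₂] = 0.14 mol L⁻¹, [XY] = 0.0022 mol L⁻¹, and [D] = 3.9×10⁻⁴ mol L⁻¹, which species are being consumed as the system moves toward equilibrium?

Qc = [AB₂]²·[M₂Z]² / ([G]·[D]²·[XY]³) = (0.14)²·(3.5×10⁻⁴)² / ((4.4)·(3.9×10⁻⁴)²·(0.0022)³) = 3.4×10⁵
Qc = 3.4×10⁵ > Kc = 76000: net reverse reaction.

AB₂, M₂Z (products)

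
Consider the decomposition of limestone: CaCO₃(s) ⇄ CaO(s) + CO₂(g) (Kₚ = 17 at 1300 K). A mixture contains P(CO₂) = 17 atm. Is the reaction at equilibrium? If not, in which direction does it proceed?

at equilibrium

(CaCO₃, CaO are pure solids — omitted from Qₚ.)
Qₚ = P(CO₂) = 17
Qₚ = 17 = Kₚ, so the system is already at equilibrium.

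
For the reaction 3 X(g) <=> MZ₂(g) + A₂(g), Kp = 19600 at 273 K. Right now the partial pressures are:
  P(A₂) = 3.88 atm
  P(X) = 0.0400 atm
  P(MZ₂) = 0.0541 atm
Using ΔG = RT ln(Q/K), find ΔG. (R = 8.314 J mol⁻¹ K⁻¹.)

ΔG = -4.06 kJ/mol

Qp = P(MZ₂)·P(A₂) / P(X)³ = (0.0541)·(3.88) / (0.0400)³ = 3280
ΔG = RT ln(Qp/Kp) = (8.314 J mol⁻¹ K⁻¹)(273 K) × ln(3280/19600)
   = (2.270 kJ/mol)(-1.788) = -4.06 kJ/mol
ΔG < 0, so the forward reaction is spontaneous (proceeds forward).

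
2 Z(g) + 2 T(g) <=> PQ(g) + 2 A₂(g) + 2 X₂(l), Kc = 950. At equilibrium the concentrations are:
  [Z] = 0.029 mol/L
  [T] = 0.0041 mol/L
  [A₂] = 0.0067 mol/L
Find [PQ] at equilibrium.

(X₂ is a pure liquid — omitted from Kc.)
At equilibrium, Kc = [PQ]·[A₂]² / ([Z]²·[T]²) = 950.
([PQ])·(0.0067)² / ((0.029)²·(0.0041)²) = 950
[PQ] = 0.299 = 0.30 mol/L

[PQ] = 0.30 mol/L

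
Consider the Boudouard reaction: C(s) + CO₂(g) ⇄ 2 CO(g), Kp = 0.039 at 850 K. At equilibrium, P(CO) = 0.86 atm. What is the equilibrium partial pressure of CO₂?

P(CO₂) = 19 atm

(C is a pure solid — omitted from Kp.)
At equilibrium, Kp = P(CO)² / P(CO₂) = 0.039.
(0.86)² / (P(CO₂)) = 0.039
P(CO₂) = 19.0 = 19 atm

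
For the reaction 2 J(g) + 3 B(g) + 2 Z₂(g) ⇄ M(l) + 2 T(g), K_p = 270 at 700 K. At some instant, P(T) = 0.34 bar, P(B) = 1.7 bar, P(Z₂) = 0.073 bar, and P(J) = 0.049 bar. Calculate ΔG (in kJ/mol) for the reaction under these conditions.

(M is a pure liquid — omitted from Q_p.)
Q_p = P(T)² / (P(J)²·P(B)³·P(Z₂)²) = (0.34)² / ((0.049)²·(1.7)³·(0.073)²) = 1840
ΔG = RT ln(Q_p/K_p) = (8.314 J mol⁻¹ K⁻¹)(700 K) × ln(1840/270)
   = (5.820 kJ/mol)(1.919) = 11.2 kJ/mol
ΔG > 0, so the forward reaction is non-spontaneous (proceeds in reverse).

ΔG = 11.2 kJ/mol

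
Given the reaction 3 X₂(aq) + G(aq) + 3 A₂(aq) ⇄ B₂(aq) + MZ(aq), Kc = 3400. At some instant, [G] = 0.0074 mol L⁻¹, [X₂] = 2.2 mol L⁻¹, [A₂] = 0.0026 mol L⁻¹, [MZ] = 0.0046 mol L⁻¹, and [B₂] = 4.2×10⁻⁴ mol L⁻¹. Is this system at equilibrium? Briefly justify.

no; Q < K, reaction proceeds forward

Qc = [B₂]·[MZ] / ([X₂]³·[G]·[A₂]³) = (4.2×10⁻⁴)·(0.0046) / ((2.2)³·(0.0074)·(0.0026)³) = 1400
Qc = 1400 < Kc = 3400: net forward reaction.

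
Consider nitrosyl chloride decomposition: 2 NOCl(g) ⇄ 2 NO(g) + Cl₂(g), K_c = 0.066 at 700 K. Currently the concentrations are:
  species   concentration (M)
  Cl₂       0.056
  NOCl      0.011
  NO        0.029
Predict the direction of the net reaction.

reverse (toward reactants)

Q_c = [NO]²·[Cl₂] / [NOCl]² = (0.029)²·(0.056) / (0.011)² = 0.39
Q_c = 0.39 > K_c = 0.066, so the reverse reaction proceeds.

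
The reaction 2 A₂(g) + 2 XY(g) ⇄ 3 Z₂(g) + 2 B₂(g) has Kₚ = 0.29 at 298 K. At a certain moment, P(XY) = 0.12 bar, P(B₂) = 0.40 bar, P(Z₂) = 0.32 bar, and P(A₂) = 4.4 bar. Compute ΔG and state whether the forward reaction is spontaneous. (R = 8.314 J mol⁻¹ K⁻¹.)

ΔG = -6.78 kJ/mol; the forward reaction is spontaneous

Qₚ = P(Z₂)³·P(B₂)² / (P(A₂)²·P(XY)²) = (0.32)³·(0.40)² / ((4.4)²·(0.12)²) = 0.0188
ΔG = RT ln(Qₚ/Kₚ) = (8.314 J mol⁻¹ K⁻¹)(298 K) × ln(0.0188/0.29)
   = (2.478 kJ/mol)(-2.736) = -6.78 kJ/mol
ΔG < 0, so the forward reaction is spontaneous (proceeds forward).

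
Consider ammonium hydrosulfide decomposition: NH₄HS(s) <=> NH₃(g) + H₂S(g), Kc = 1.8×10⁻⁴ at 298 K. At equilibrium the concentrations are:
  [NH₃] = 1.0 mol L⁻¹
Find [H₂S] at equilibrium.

(NH₄HS is a pure solid — omitted from Kc.)
At equilibrium, Kc = [NH₃]·[H₂S] = 1.8×10⁻⁴.
(1.0)·([H₂S]) = 1.8×10⁻⁴
[H₂S] = 1.80×10⁻⁴ = 1.8×10⁻⁴ mol L⁻¹

[H₂S] = 1.8×10⁻⁴ mol L⁻¹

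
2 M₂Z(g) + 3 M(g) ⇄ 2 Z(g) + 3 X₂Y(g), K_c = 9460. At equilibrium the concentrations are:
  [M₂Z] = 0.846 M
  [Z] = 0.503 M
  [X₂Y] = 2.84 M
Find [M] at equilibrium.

At equilibrium, K_c = [Z]²·[X₂Y]³ / ([M₂Z]²·[M]³) = 9460.
(0.503)²·(2.84)³ / ((0.846)²·([M])³) = 9460
[M]³ = 8.56e-4 ⇒ [M] = 0.0949 M

[M] = 0.0949 M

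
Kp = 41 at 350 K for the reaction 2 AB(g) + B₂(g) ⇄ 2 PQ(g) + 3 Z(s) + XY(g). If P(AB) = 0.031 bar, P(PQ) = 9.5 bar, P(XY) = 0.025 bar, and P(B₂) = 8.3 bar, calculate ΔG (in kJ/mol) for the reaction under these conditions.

(Z is a pure solid — omitted from Qp.)
Qp = P(PQ)²·P(XY) / (P(AB)²·P(B₂)) = (9.5)²·(0.025) / ((0.031)²·(8.3)) = 283
ΔG = RT ln(Qp/Kp) = (8.314 J mol⁻¹ K⁻¹)(350 K) × ln(283/41)
   = (2.910 kJ/mol)(1.932) = 5.62 kJ/mol
ΔG > 0, so the forward reaction is non-spontaneous (proceeds in reverse).

ΔG = 5.62 kJ/mol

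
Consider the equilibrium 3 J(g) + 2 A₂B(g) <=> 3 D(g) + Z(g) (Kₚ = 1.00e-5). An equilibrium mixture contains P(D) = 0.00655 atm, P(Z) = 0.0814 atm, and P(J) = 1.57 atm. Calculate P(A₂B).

P(A₂B) = 0.0243 atm

At equilibrium, Kₚ = P(D)³·P(Z) / (P(J)³·P(A₂B)²) = 1.00e-5.
(0.00655)³·(0.0814) / ((1.57)³·(P(A₂B))²) = 1.00e-5
P(A₂B)² = 5.91e-4 ⇒ P(A₂B) = 0.0243 atm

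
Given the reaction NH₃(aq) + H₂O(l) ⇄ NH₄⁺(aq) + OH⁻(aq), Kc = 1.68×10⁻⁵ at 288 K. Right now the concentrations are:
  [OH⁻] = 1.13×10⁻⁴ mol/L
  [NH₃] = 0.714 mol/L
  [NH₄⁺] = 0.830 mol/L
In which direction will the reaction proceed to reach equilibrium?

(H₂O is a pure liquid — omitted from Qc.)
Qc = [NH₄⁺]·[OH⁻] / [NH₃] = (0.830)·(1.13×10⁻⁴) / (0.714) = 1.31×10⁻⁴
Qc = 1.31×10⁻⁴ > Kc = 1.68×10⁻⁵, so the reverse reaction proceeds.

to the left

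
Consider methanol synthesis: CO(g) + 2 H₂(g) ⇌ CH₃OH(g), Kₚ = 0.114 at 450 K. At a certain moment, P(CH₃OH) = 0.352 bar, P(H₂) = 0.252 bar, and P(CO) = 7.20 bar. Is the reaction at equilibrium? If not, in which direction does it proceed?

to the left

Qₚ = P(CH₃OH) / (P(CO)·P(H₂)²) = (0.352) / ((7.20)·(0.252)²) = 0.770
Qₚ = 0.770 > Kₚ = 0.114, so the reverse reaction proceeds.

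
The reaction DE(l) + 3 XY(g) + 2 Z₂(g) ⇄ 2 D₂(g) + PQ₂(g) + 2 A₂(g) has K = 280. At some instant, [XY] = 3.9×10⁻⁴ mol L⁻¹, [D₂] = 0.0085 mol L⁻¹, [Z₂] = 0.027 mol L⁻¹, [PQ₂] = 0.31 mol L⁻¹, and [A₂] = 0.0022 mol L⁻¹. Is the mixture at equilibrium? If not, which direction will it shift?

no; Q > K, reaction proceeds in reverse

(DE is a pure liquid — omitted from Q.)
Q = [D₂]²·[PQ₂]·[A₂]² / ([XY]³·[Z₂]²) = (0.0085)²·(0.31)·(0.0022)² / ((3.9×10⁻⁴)³·(0.027)²) = 2500
Q = 2500 > K = 280: net reverse reaction.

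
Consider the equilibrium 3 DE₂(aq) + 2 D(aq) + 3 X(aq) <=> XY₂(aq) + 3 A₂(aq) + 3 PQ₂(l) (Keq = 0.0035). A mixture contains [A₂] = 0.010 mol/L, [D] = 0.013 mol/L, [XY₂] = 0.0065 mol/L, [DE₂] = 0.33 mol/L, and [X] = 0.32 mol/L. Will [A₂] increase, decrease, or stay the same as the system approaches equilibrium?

(PQ₂ is a pure liquid — omitted from Q.)
Q = [XY₂]·[A₂]³ / ([DE₂]³·[D]²·[X]³) = (0.0065)·(0.010)³ / ((0.33)³·(0.013)²·(0.32)³) = 0.033
Q = 0.033 > Keq = 0.0035: net reverse reaction.
A₂ is a product, so it decreases.

decrease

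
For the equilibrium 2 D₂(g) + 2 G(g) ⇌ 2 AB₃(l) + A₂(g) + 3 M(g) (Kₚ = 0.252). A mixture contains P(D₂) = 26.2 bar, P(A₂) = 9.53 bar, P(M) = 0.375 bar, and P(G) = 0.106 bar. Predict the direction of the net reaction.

to the right

(AB₃ is a pure liquid — omitted from Qₚ.)
Qₚ = P(A₂)·P(M)³ / (P(D₂)²·P(G)²) = (9.53)·(0.375)³ / ((26.2)²·(0.106)²) = 0.0652
Qₚ = 0.0652 < Kₚ = 0.252, so the forward reaction proceeds.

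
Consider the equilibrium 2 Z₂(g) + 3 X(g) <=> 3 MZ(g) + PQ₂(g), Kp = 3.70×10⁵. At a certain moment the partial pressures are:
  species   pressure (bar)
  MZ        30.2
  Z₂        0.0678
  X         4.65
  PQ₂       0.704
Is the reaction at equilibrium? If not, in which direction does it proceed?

toward products

Qp = P(MZ)³·P(PQ₂) / (P(Z₂)²·P(X)³) = (30.2)³·(0.704) / ((0.0678)²·(4.65)³) = 42000
Qp = 42000 < Kp = 3.70×10⁵, so the forward reaction proceeds.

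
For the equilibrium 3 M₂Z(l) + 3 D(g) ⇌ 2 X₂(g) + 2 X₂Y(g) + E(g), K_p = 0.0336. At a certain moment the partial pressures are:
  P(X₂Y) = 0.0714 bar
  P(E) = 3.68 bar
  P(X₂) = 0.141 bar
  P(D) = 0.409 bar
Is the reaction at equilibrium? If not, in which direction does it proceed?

(M₂Z is a pure liquid — omitted from Q_p.)
Q_p = P(X₂)²·P(X₂Y)²·P(E) / P(D)³ = (0.141)²·(0.0714)²·(3.68) / (0.409)³ = 0.00545
Q_p = 0.00545 < K_p = 0.0336, so the forward reaction proceeds.

to the right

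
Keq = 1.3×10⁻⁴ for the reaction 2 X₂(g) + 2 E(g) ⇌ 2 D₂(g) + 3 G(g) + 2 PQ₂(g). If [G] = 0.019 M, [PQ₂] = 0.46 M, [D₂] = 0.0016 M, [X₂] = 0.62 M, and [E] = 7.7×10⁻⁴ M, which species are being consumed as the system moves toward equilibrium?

X₂, E (reactants)

Q = [D₂]²·[G]³·[PQ₂]² / ([X₂]²·[E]²) = (0.0016)²·(0.019)³·(0.46)² / ((0.62)²·(7.7×10⁻⁴)²) = 1.6×10⁻⁵
Q = 1.6×10⁻⁵ < Keq = 1.3×10⁻⁴: net forward reaction.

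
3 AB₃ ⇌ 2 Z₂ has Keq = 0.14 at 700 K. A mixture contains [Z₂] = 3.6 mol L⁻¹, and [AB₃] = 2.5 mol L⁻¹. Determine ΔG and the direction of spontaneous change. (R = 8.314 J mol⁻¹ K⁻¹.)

Q = [Z₂]² / [AB₃]³ = (3.6)² / (2.5)³ = 0.829
ΔG = RT ln(Q/Keq) = (8.314 J mol⁻¹ K⁻¹)(700 K) × ln(0.829/0.14)
   = (5.820 kJ/mol)(1.779) = 10.4 kJ/mol
ΔG > 0, so the forward reaction is non-spontaneous (proceeds in reverse).

ΔG = 10.4 kJ/mol; the forward reaction is non-spontaneous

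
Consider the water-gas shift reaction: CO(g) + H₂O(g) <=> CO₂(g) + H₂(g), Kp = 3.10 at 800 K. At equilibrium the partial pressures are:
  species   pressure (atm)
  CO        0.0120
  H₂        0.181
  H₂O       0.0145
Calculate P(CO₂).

P(CO₂) = 0.00298 atm

At equilibrium, Kp = P(CO₂)·P(H₂) / (P(CO)·P(H₂O)) = 3.10.
(P(CO₂))·(0.181) / ((0.0120)·(0.0145)) = 3.10
P(CO₂) = 0.00298 atm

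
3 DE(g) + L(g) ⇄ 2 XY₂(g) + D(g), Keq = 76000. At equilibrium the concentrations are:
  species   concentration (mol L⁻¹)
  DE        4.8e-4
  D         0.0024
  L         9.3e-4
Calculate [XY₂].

At equilibrium, Keq = [XY₂]²·[D] / ([DE]³·[L]) = 76000.
([XY₂])²·(0.0024) / ((4.8e-4)³·(9.3e-4)) = 76000
[XY₂]² = 3.26e-6 ⇒ [XY₂] = 0.0018 mol L⁻¹

[XY₂] = 0.0018 mol L⁻¹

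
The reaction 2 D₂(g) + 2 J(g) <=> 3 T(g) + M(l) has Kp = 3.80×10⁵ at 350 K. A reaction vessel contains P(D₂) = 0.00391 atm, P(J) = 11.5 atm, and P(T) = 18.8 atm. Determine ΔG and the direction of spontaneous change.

(M is a pure liquid — omitted from Qp.)
Qp = P(T)³ / (P(D₂)²·P(J)²) = (18.8)³ / ((0.00391)²·(11.5)²) = 3.29×10⁶
ΔG = RT ln(Qp/Kp) = (8.314 J mol⁻¹ K⁻¹)(350 K) × ln(3.29×10⁶/3.80×10⁵)
   = (2.910 kJ/mol)(2.158) = 6.28 kJ/mol
ΔG > 0, so the forward reaction is non-spontaneous (proceeds in reverse).

ΔG = 6.28 kJ/mol; the forward reaction is non-spontaneous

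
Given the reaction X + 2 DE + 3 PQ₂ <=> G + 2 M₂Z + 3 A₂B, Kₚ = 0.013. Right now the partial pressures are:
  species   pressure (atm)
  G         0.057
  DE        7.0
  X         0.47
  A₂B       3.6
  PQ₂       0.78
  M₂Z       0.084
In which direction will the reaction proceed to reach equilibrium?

in the forward direction

Qₚ = P(G)·P(M₂Z)²·P(A₂B)³ / (P(X)·P(DE)²·P(PQ₂)³) = (0.057)·(0.084)²·(3.6)³ / ((0.47)·(7.0)²·(0.78)³) = 0.0017
Qₚ = 0.0017 < Kₚ = 0.013, so the forward reaction proceeds.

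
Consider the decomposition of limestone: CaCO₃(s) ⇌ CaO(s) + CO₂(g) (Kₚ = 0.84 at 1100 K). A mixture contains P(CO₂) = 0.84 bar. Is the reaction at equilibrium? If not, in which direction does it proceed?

at equilibrium

(CaCO₃, CaO are pure solids — omitted from Qₚ.)
Qₚ = P(CO₂) = 0.84
Qₚ = 0.84 = Kₚ, so the system is already at equilibrium.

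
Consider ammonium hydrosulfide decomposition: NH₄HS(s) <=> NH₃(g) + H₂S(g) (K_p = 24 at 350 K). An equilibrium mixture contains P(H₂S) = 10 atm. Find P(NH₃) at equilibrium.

P(NH₃) = 2.4 atm

(NH₄HS is a pure solid — omitted from K_p.)
At equilibrium, K_p = P(NH₃)·P(H₂S) = 24.
(P(NH₃))·(10) = 24
P(NH₃) = 2.40 = 2.4 atm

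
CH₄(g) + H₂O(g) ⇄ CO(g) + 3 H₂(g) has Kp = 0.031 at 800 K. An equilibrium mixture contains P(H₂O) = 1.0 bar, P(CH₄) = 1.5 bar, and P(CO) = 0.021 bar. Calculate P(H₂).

At equilibrium, Kp = P(CO)·P(H₂)³ / (P(CH₄)·P(H₂O)) = 0.031.
(0.021)·(P(H₂))³ / ((1.5)·(1.0)) = 0.031
P(H₂)³ = 2.21 ⇒ P(H₂) = 1.3 bar

P(H₂) = 1.3 bar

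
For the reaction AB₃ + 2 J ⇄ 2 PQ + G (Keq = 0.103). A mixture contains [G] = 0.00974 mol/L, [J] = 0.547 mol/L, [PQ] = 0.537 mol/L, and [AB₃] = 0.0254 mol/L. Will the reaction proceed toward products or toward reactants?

Q = [PQ]²·[G] / ([AB₃]·[J]²) = (0.537)²·(0.00974) / ((0.0254)·(0.547)²) = 0.370
Q = 0.370 > Keq = 0.103, so the reverse reaction proceeds.

in the reverse direction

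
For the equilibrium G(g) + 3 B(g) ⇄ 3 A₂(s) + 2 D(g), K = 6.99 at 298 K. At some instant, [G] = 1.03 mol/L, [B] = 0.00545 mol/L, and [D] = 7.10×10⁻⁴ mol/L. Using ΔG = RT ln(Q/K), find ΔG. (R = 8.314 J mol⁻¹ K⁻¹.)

ΔG = -2.08 kJ/mol

(A₂ is a pure solid — omitted from Q.)
Q = [D]² / ([G]·[B]³) = (7.10×10⁻⁴)² / ((1.03)·(0.00545)³) = 3.02
ΔG = RT ln(Q/K) = (8.314 J mol⁻¹ K⁻¹)(298 K) × ln(3.02/6.99)
   = (2.478 kJ/mol)(-0.8392) = -2.08 kJ/mol
ΔG < 0, so the forward reaction is spontaneous (proceeds forward).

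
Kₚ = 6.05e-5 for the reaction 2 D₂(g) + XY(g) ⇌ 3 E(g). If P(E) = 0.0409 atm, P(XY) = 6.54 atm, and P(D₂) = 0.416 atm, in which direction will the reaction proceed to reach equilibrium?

Qₚ = P(E)³ / (P(D₂)²·P(XY)) = (0.0409)³ / ((0.416)²·(6.54)) = 6.05e-5
Qₚ = 6.05e-5 = Kₚ, so the system is already at equilibrium.

no net change (already at equilibrium)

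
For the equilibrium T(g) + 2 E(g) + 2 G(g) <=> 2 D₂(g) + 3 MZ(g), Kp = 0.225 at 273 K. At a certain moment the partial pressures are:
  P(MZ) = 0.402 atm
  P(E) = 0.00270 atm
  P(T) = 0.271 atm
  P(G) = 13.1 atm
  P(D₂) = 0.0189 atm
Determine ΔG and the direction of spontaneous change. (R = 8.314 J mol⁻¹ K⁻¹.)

ΔG = -2.70 kJ/mol; the forward reaction is spontaneous

Qp = P(D₂)²·P(MZ)³ / (P(T)·P(E)²·P(G)²) = (0.0189)²·(0.402)³ / ((0.271)·(0.00270)²·(13.1)²) = 0.0684
ΔG = RT ln(Qp/Kp) = (8.314 J mol⁻¹ K⁻¹)(273 K) × ln(0.0684/0.225)
   = (2.270 kJ/mol)(-1.191) = -2.70 kJ/mol
ΔG < 0, so the forward reaction is spontaneous (proceeds forward).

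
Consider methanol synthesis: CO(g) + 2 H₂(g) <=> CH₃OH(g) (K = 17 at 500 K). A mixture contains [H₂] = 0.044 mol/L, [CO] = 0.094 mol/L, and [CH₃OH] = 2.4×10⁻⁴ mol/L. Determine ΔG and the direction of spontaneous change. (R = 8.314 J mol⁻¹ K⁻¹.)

ΔG = -10.6 kJ/mol; the forward reaction is spontaneous

Q = [CH₃OH] / ([CO]·[H₂]²) = (2.4×10⁻⁴) / ((0.094)·(0.044)²) = 1.32
ΔG = RT ln(Q/K) = (8.314 J mol⁻¹ K⁻¹)(500 K) × ln(1.32/17)
   = (4.157 kJ/mol)(-2.556) = -10.6 kJ/mol
ΔG < 0, so the forward reaction is spontaneous (proceeds forward).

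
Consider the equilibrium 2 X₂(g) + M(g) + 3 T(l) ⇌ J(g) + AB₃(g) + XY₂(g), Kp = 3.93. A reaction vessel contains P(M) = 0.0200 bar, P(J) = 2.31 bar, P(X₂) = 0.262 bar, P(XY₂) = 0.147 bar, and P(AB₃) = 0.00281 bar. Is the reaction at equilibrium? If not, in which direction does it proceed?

(T is a pure liquid — omitted from Qp.)
Qp = P(J)·P(AB₃)·P(XY₂) / (P(X₂)²·P(M)) = (2.31)·(0.00281)·(0.147) / ((0.262)²·(0.0200)) = 0.695
Qp = 0.695 < Kp = 3.93, so the forward reaction proceeds.

in the forward direction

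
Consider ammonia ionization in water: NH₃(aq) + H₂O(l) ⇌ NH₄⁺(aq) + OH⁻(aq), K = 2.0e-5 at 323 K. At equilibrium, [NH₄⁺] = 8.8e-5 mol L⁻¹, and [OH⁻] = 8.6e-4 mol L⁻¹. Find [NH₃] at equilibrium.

(H₂O is a pure liquid — omitted from K.)
At equilibrium, K = [NH₄⁺]·[OH⁻] / [NH₃] = 2.0e-5.
(8.8e-5)·(8.6e-4) / ([NH₃]) = 2.0e-5
[NH₃] = 0.00378 = 0.0038 mol L⁻¹

[NH₃] = 0.0038 mol L⁻¹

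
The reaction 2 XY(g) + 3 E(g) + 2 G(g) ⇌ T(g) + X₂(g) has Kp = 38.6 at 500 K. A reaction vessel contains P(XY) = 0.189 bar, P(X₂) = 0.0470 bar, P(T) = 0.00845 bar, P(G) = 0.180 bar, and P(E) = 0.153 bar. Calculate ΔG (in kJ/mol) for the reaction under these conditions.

Qp = P(T)·P(X₂) / (P(XY)²·P(E)³·P(G)²) = (0.00845)·(0.0470) / ((0.189)²·(0.153)³·(0.180)²) = 95.8
ΔG = RT ln(Qp/Kp) = (8.314 J mol⁻¹ K⁻¹)(500 K) × ln(95.8/38.6)
   = (4.157 kJ/mol)(0.9090) = 3.78 kJ/mol
ΔG > 0, so the forward reaction is non-spontaneous (proceeds in reverse).

ΔG = 3.78 kJ/mol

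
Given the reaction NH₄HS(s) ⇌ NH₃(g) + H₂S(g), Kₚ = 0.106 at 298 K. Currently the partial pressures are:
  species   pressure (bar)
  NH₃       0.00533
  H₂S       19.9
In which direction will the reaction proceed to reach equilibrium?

at equilibrium

(NH₄HS is a pure solid — omitted from Qₚ.)
Qₚ = P(NH₃)·P(H₂S) = (0.00533)·(19.9) = 0.106
Qₚ = 0.106 = Kₚ, so the system is already at equilibrium.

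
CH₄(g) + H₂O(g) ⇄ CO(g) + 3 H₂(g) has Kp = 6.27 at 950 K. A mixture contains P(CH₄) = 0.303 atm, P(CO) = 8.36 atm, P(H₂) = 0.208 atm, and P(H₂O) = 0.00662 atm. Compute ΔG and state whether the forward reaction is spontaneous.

ΔG = 14.1 kJ/mol; the forward reaction is non-spontaneous

Qp = P(CO)·P(H₂)³ / (P(CH₄)·P(H₂O)) = (8.36)·(0.208)³ / ((0.303)·(0.00662)) = 37.5
ΔG = RT ln(Qp/Kp) = (8.314 J mol⁻¹ K⁻¹)(950 K) × ln(37.5/6.27)
   = (7.898 kJ/mol)(1.789) = 14.1 kJ/mol
ΔG > 0, so the forward reaction is non-spontaneous (proceeds in reverse).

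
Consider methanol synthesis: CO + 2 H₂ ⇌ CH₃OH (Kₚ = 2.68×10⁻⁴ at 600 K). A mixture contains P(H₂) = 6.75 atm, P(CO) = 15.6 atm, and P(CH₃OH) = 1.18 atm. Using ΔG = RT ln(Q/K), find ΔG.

ΔG = 9.10 kJ/mol

Qₚ = P(CH₃OH) / (P(CO)·P(H₂)²) = (1.18) / ((15.6)·(6.75)²) = 0.00166
ΔG = RT ln(Qₚ/Kₚ) = (8.314 J mol⁻¹ K⁻¹)(600 K) × ln(0.00166/2.68×10⁻⁴)
   = (4.988 kJ/mol)(1.824) = 9.10 kJ/mol
ΔG > 0, so the forward reaction is non-spontaneous (proceeds in reverse).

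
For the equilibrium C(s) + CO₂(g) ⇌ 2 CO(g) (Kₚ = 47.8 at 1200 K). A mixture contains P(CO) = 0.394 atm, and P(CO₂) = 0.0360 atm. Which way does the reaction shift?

(C is a pure solid — omitted from Qₚ.)
Qₚ = P(CO)² / P(CO₂) = (0.394)² / (0.0360) = 4.31
Qₚ = 4.31 < Kₚ = 47.8, so the forward reaction proceeds.

to the right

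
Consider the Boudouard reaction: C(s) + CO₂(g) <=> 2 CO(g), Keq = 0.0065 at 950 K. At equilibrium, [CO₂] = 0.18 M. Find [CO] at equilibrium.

[CO] = 0.034 M

(C is a pure solid — omitted from Keq.)
At equilibrium, Keq = [CO]² / [CO₂] = 0.0065.
([CO])² / (0.18) = 0.0065
[CO]² = 0.00117 ⇒ [CO] = 0.034 M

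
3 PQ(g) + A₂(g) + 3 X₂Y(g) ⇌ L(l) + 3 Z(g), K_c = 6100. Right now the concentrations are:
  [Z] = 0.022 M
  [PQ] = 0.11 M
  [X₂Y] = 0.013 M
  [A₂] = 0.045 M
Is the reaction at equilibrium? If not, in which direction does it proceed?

in the reverse direction

(L is a pure liquid — omitted from Q_c.)
Q_c = [Z]³ / ([PQ]³·[A₂]·[X₂Y]³) = (0.022)³ / ((0.11)³·(0.045)·(0.013)³) = 81000
Q_c = 81000 > K_c = 6100, so the reverse reaction proceeds.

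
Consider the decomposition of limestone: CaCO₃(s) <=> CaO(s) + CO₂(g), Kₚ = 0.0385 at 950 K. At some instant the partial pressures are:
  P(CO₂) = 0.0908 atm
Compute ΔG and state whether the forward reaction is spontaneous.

(CaCO₃, CaO are pure solids — omitted from Qₚ.)
Qₚ = P(CO₂) = 0.0908
ΔG = RT ln(Qₚ/Kₚ) = (8.314 J mol⁻¹ K⁻¹)(950 K) × ln(0.0908/0.0385)
   = (7.898 kJ/mol)(0.8580) = 6.78 kJ/mol
ΔG > 0, so the forward reaction is non-spontaneous (proceeds in reverse).

ΔG = 6.78 kJ/mol; the forward reaction is non-spontaneous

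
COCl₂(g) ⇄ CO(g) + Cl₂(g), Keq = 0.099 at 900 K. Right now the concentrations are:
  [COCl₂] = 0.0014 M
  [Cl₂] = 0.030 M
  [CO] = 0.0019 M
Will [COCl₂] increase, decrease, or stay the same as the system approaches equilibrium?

Q = [CO]·[Cl₂] / [COCl₂] = (0.0019)·(0.030) / (0.0014) = 0.041
Q = 0.041 < Keq = 0.099: net forward reaction.
COCl₂ is a reactant, so it decreases.

decrease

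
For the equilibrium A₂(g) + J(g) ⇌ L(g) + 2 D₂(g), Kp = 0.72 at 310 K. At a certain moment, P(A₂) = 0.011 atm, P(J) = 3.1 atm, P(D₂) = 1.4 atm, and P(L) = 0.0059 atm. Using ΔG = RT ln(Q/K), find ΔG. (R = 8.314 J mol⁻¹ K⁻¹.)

Qp = P(L)·P(D₂)² / (P(A₂)·P(J)) = (0.0059)·(1.4)² / ((0.011)·(3.1)) = 0.339
ΔG = RT ln(Qp/Kp) = (8.314 J mol⁻¹ K⁻¹)(310 K) × ln(0.339/0.72)
   = (2.577 kJ/mol)(-0.7533) = -1.94 kJ/mol
ΔG < 0, so the forward reaction is spontaneous (proceeds forward).

ΔG = -1.94 kJ/mol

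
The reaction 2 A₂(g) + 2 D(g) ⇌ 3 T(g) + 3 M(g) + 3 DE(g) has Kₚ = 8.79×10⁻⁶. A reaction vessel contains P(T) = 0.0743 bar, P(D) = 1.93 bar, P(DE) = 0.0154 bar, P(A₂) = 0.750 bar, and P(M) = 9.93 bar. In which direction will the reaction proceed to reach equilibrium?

toward products

Qₚ = P(T)³·P(M)³·P(DE)³ / (P(A₂)²·P(D)²) = (0.0743)³·(9.93)³·(0.0154)³ / ((0.750)²·(1.93)²) = 7.00×10⁻⁷
Qₚ = 7.00×10⁻⁷ < Kₚ = 8.79×10⁻⁶, so the forward reaction proceeds.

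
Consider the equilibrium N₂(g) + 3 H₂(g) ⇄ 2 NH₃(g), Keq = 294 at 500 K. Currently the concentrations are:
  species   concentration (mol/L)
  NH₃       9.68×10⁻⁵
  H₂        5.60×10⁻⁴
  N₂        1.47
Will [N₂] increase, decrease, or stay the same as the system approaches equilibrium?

decrease

Q = [NH₃]² / ([N₂]·[H₂]³) = (9.68×10⁻⁵)² / ((1.47)·(5.60×10⁻⁴)³) = 36.3
Q = 36.3 < Keq = 294: net forward reaction.
N₂ is a reactant, so it decreases.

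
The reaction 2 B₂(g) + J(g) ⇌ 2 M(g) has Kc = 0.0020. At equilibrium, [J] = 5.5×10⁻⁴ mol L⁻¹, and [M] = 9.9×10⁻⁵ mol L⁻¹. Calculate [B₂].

At equilibrium, Kc = [M]² / ([B₂]²·[J]) = 0.0020.
(9.9×10⁻⁵)² / (([B₂])²·(5.5×10⁻⁴)) = 0.0020
[B₂]² = 0.00891 ⇒ [B₂] = 0.094 mol L⁻¹

[B₂] = 0.094 mol L⁻¹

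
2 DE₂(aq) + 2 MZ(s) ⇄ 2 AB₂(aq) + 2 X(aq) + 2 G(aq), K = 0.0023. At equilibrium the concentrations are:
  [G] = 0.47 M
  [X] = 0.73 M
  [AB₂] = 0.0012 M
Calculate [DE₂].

(MZ is a pure solid — omitted from K.)
At equilibrium, K = [AB₂]²·[X]²·[G]² / [DE₂]² = 0.0023.
(0.0012)²·(0.73)²·(0.47)² / ([DE₂])² = 0.0023
[DE₂]² = 7.37e-5 ⇒ [DE₂] = 0.0086 M

[DE₂] = 0.0086 M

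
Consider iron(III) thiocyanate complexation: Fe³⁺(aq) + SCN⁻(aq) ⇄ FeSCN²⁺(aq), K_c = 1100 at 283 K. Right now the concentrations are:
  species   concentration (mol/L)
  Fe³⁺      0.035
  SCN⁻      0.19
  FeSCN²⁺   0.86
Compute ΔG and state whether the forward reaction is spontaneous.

ΔG = -5.04 kJ/mol; the forward reaction is spontaneous

Q_c = [FeSCN²⁺] / ([Fe³⁺]·[SCN⁻]) = (0.86) / ((0.035)·(0.19)) = 129
ΔG = RT ln(Q_c/K_c) = (8.314 J mol⁻¹ K⁻¹)(283 K) × ln(129/1100)
   = (2.353 kJ/mol)(-2.143) = -5.04 kJ/mol
ΔG < 0, so the forward reaction is spontaneous (proceeds forward).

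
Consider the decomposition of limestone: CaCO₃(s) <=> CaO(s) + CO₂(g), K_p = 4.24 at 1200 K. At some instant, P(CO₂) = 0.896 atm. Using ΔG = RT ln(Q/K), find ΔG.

ΔG = -15.5 kJ/mol

(CaCO₃, CaO are pure solids — omitted from Q_p.)
Q_p = P(CO₂) = 0.896
ΔG = RT ln(Q_p/K_p) = (8.314 J mol⁻¹ K⁻¹)(1200 K) × ln(0.896/4.24)
   = (9.977 kJ/mol)(-1.554) = -15.5 kJ/mol
ΔG < 0, so the forward reaction is spontaneous (proceeds forward).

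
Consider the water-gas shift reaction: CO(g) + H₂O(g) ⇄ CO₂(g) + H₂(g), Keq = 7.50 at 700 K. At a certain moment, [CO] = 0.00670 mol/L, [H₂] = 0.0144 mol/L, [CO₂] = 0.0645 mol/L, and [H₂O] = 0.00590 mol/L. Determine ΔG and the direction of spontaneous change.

ΔG = 6.65 kJ/mol; the forward reaction is non-spontaneous

Q = [CO₂]·[H₂] / ([CO]·[H₂O]) = (0.0645)·(0.0144) / ((0.00670)·(0.00590)) = 23.5
ΔG = RT ln(Q/Keq) = (8.314 J mol⁻¹ K⁻¹)(700 K) × ln(23.5/7.50)
   = (5.820 kJ/mol)(1.142) = 6.65 kJ/mol
ΔG > 0, so the forward reaction is non-spontaneous (proceeds in reverse).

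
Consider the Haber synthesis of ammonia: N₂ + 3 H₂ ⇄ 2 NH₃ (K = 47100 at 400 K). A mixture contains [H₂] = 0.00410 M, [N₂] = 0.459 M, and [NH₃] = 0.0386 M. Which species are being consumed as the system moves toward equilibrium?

Q = [NH₃]² / ([N₂]·[H₂]³) = (0.0386)² / ((0.459)·(0.00410)³) = 47100
Q = 47100 = K; the system is at equilibrium.

none (at equilibrium)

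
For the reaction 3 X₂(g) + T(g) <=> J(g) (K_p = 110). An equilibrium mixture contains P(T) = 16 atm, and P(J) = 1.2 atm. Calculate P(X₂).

At equilibrium, K_p = P(J) / (P(X₂)³·P(T)) = 110.
(1.2) / ((P(X₂))³·(16)) = 110
P(X₂)³ = 6.82e-4 ⇒ P(X₂) = 0.088 atm

P(X₂) = 0.088 atm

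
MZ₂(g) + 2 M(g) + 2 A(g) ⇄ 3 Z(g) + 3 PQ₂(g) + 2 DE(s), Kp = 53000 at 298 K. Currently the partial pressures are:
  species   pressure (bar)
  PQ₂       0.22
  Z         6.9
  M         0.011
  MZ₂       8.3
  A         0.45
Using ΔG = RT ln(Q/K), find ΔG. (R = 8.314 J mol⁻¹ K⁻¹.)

(DE is a pure solid — omitted from Qp.)
Qp = P(Z)³·P(PQ₂)³ / (P(MZ₂)·P(M)²·P(A)²) = (6.9)³·(0.22)³ / ((8.3)·(0.011)²·(0.45)²) = 17200
ΔG = RT ln(Qp/Kp) = (8.314 J mol⁻¹ K⁻¹)(298 K) × ln(17200/53000)
   = (2.478 kJ/mol)(-1.125) = -2.79 kJ/mol
ΔG < 0, so the forward reaction is spontaneous (proceeds forward).

ΔG = -2.79 kJ/mol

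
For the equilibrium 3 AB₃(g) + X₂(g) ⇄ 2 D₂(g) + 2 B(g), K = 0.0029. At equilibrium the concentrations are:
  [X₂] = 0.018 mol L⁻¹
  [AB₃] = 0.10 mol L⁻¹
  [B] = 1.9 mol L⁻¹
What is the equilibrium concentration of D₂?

At equilibrium, K = [D₂]²·[B]² / ([AB₃]³·[X₂]) = 0.0029.
([D₂])²·(1.9)² / ((0.10)³·(0.018)) = 0.0029
[D₂]² = 1.45×10⁻⁸ ⇒ [D₂] = 1.2×10⁻⁴ mol L⁻¹

[D₂] = 1.2×10⁻⁴ mol L⁻¹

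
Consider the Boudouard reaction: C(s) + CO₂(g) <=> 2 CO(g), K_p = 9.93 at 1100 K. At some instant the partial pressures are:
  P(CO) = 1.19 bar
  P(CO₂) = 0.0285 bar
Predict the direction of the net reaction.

in the reverse direction

(C is a pure solid — omitted from Q_p.)
Q_p = P(CO)² / P(CO₂) = (1.19)² / (0.0285) = 49.7
Q_p = 49.7 > K_p = 9.93, so the reverse reaction proceeds.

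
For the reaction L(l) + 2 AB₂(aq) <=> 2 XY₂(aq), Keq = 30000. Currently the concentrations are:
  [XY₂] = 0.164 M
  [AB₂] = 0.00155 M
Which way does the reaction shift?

in the forward direction

(L is a pure liquid — omitted from Q.)
Q = [XY₂]² / [AB₂]² = (0.164)² / (0.00155)² = 11200
Q = 11200 < Keq = 30000, so the forward reaction proceeds.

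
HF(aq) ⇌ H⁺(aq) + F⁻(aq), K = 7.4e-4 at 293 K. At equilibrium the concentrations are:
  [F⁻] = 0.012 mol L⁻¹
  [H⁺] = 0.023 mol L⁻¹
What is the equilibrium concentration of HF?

[HF] = 0.37 mol L⁻¹

At equilibrium, K = [H⁺]·[F⁻] / [HF] = 7.4e-4.
(0.023)·(0.012) / ([HF]) = 7.4e-4
[HF] = 0.373 = 0.37 mol L⁻¹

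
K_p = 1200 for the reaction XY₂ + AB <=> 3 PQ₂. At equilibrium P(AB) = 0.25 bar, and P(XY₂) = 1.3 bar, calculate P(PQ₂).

P(PQ₂) = 7.3 bar

At equilibrium, K_p = P(PQ₂)³ / (P(XY₂)·P(AB)) = 1200.
(P(PQ₂))³ / ((1.3)·(0.25)) = 1200
P(PQ₂)³ = 390 ⇒ P(PQ₂) = 7.3 bar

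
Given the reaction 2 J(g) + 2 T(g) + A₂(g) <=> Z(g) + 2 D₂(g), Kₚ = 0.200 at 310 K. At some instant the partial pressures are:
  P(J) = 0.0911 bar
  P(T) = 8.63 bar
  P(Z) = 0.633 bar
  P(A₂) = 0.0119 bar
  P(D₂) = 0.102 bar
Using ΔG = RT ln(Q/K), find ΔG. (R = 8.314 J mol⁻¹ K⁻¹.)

ΔG = 3.86 kJ/mol

Qₚ = P(Z)·P(D₂)² / (P(J)²·P(T)²·P(A₂)) = (0.633)·(0.102)² / ((0.0911)²·(8.63)²·(0.0119)) = 0.895
ΔG = RT ln(Qₚ/Kₚ) = (8.314 J mol⁻¹ K⁻¹)(310 K) × ln(0.895/0.200)
   = (2.577 kJ/mol)(1.499) = 3.86 kJ/mol
ΔG > 0, so the forward reaction is non-spontaneous (proceeds in reverse).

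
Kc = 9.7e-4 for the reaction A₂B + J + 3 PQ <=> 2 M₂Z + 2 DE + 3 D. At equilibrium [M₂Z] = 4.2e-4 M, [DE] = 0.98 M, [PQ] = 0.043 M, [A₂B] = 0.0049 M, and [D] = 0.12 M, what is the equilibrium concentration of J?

At equilibrium, Kc = [M₂Z]²·[DE]²·[D]³ / ([A₂B]·[J]·[PQ]³) = 9.7e-4.
(4.2e-4)²·(0.98)²·(0.12)³ / ((0.0049)·([J])·(0.043)³) = 9.7e-4
[J] = 0.775 = 0.77 M

[J] = 0.77 M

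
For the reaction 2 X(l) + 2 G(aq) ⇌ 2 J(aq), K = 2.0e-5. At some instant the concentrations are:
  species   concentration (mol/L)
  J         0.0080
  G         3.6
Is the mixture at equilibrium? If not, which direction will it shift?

no; Q < K, reaction proceeds forward

(X is a pure liquid — omitted from Q.)
Q = [J]² / [G]² = (0.0080)² / (3.6)² = 4.9e-6
Q = 4.9e-6 < K = 2.0e-5: net forward reaction.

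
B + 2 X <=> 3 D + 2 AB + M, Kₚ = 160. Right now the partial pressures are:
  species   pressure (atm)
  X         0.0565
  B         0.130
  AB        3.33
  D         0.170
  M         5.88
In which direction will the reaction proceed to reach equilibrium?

reverse (toward reactants)

Qₚ = P(D)³·P(AB)²·P(M) / (P(B)·P(X)²) = (0.170)³·(3.33)²·(5.88) / ((0.130)·(0.0565)²) = 772
Qₚ = 772 > Kₚ = 160, so the reverse reaction proceeds.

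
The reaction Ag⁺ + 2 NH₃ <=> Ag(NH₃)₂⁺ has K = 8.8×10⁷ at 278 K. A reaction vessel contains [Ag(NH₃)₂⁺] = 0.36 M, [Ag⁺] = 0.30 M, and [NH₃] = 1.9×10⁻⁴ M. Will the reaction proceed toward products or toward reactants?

toward products

Q = [Ag(NH₃)₂⁺] / ([Ag⁺]·[NH₃]²) = (0.36) / ((0.30)·(1.9×10⁻⁴)²) = 3.3×10⁷
Q = 3.3×10⁷ < K = 8.8×10⁷, so the forward reaction proceeds.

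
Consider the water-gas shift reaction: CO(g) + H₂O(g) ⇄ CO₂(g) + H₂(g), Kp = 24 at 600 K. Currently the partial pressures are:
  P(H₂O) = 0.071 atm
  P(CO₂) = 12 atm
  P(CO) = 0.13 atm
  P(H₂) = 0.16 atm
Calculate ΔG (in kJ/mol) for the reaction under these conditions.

ΔG = 10.8 kJ/mol

Qp = P(CO₂)·P(H₂) / (P(CO)·P(H₂O)) = (12)·(0.16) / ((0.13)·(0.071)) = 208
ΔG = RT ln(Qp/Kp) = (8.314 J mol⁻¹ K⁻¹)(600 K) × ln(208/24)
   = (4.988 kJ/mol)(2.159) = 10.8 kJ/mol
ΔG > 0, so the forward reaction is non-spontaneous (proceeds in reverse).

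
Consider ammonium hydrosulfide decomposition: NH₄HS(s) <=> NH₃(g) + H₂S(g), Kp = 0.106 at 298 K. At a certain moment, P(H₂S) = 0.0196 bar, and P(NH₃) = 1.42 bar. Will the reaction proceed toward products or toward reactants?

(NH₄HS is a pure solid — omitted from Qp.)
Qp = P(NH₃)·P(H₂S) = (1.42)·(0.0196) = 0.0278
Qp = 0.0278 < Kp = 0.106, so the forward reaction proceeds.

forward (toward products)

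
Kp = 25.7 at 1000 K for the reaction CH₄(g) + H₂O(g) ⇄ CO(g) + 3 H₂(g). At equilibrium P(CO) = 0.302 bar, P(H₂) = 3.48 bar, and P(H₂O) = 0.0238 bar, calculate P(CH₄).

At equilibrium, Kp = P(CO)·P(H₂)³ / (P(CH₄)·P(H₂O)) = 25.7.
(0.302)·(3.48)³ / ((P(CH₄))·(0.0238)) = 25.7
P(CH₄) = 20.8 bar

P(CH₄) = 20.8 bar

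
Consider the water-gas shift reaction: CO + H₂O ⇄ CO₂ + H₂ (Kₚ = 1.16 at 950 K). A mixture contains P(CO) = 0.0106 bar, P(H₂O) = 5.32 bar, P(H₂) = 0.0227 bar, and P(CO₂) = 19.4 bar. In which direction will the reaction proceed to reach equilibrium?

Qₚ = P(CO₂)·P(H₂) / (P(CO)·P(H₂O)) = (19.4)·(0.0227) / ((0.0106)·(5.32)) = 7.81
Qₚ = 7.81 > Kₚ = 1.16, so the reverse reaction proceeds.

in the reverse direction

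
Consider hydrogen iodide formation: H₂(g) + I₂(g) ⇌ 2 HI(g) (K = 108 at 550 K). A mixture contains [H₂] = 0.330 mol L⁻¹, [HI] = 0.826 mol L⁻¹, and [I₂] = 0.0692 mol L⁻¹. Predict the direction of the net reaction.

Q = [HI]² / ([H₂]·[I₂]) = (0.826)² / ((0.330)·(0.0692)) = 29.9
Q = 29.9 < K = 108, so the forward reaction proceeds.

forward (toward products)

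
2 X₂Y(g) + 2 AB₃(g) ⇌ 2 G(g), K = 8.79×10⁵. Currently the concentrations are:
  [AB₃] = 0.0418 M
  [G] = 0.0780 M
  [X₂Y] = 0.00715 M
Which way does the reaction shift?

in the forward direction

Q = [G]² / ([X₂Y]²·[AB₃]²) = (0.0780)² / ((0.00715)²·(0.0418)²) = 68100
Q = 68100 < K = 8.79×10⁵, so the forward reaction proceeds.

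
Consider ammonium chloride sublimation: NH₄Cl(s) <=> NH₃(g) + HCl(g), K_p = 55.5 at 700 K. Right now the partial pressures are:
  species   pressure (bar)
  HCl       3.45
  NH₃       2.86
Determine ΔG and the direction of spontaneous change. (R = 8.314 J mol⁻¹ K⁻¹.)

ΔG = -10.1 kJ/mol; the forward reaction is spontaneous

(NH₄Cl is a pure solid — omitted from Q_p.)
Q_p = P(NH₃)·P(HCl) = (2.86)·(3.45) = 9.87
ΔG = RT ln(Q_p/K_p) = (8.314 J mol⁻¹ K⁻¹)(700 K) × ln(9.87/55.5)
   = (5.820 kJ/mol)(-1.727) = -10.1 kJ/mol
ΔG < 0, so the forward reaction is spontaneous (proceeds forward).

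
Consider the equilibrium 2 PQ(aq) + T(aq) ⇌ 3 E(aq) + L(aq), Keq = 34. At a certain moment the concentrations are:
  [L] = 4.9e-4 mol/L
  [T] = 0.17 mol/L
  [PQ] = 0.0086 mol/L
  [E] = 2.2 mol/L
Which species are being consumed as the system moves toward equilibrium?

E, L (products)

Q = [E]³·[L] / ([PQ]²·[T]) = (2.2)³·(4.9e-4) / ((0.0086)²·(0.17)) = 410
Q = 410 > Keq = 34: net reverse reaction.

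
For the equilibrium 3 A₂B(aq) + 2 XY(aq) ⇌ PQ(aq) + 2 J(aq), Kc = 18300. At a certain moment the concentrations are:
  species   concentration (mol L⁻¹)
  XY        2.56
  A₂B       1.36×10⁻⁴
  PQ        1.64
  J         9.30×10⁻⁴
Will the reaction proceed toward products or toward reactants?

to the left

Qc = [PQ]·[J]² / ([A₂B]³·[XY]²) = (1.64)·(9.30×10⁻⁴)² / ((1.36×10⁻⁴)³·(2.56)²) = 86000
Qc = 86000 > Kc = 18300, so the reverse reaction proceeds.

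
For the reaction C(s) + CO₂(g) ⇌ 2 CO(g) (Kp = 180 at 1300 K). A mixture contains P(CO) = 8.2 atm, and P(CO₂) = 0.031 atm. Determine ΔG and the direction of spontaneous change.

(C is a pure solid — omitted from Qp.)
Qp = P(CO)² / P(CO₂) = (8.2)² / (0.031) = 2170
ΔG = RT ln(Qp/Kp) = (8.314 J mol⁻¹ K⁻¹)(1300 K) × ln(2170/180)
   = (10.81 kJ/mol)(2.490) = 26.9 kJ/mol
ΔG > 0, so the forward reaction is non-spontaneous (proceeds in reverse).

ΔG = 26.9 kJ/mol; the forward reaction is non-spontaneous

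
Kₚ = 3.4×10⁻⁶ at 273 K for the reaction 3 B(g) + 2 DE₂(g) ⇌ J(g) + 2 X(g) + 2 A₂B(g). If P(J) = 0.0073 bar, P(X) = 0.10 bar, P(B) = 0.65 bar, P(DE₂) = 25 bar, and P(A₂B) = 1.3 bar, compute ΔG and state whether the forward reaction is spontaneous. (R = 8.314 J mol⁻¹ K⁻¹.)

Qₚ = P(J)·P(X)²·P(A₂B)² / (P(B)³·P(DE₂)²) = (0.0073)·(0.10)²·(1.3)² / ((0.65)³·(25)²) = 7.19×10⁻⁷
ΔG = RT ln(Qₚ/Kₚ) = (8.314 J mol⁻¹ K⁻¹)(273 K) × ln(7.19×10⁻⁷/3.4×10⁻⁶)
   = (2.270 kJ/mol)(-1.554) = -3.53 kJ/mol
ΔG < 0, so the forward reaction is spontaneous (proceeds forward).

ΔG = -3.53 kJ/mol; the forward reaction is spontaneous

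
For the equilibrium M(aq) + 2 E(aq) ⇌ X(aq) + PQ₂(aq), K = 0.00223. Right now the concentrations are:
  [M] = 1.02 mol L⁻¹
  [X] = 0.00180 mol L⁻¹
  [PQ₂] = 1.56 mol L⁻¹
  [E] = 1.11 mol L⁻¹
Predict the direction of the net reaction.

no net change (already at equilibrium)

Q = [X]·[PQ₂] / ([M]·[E]²) = (0.00180)·(1.56) / ((1.02)·(1.11)²) = 0.00223
Q = 0.00223 = K, so the system is already at equilibrium.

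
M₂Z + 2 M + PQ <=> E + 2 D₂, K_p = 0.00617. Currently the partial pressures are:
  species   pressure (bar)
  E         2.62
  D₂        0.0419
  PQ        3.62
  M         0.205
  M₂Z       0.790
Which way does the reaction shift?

toward reactants

Q_p = P(E)·P(D₂)² / (P(M₂Z)·P(M)²·P(PQ)) = (2.62)·(0.0419)² / ((0.790)·(0.205)²·(3.62)) = 0.0383
Q_p = 0.0383 > K_p = 0.00617, so the reverse reaction proceeds.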